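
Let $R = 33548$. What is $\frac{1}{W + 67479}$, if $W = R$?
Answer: $\frac{1}{101027} \approx 9.8983 \cdot 10^{-6}$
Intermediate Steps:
$W = 33548$
$\frac{1}{W + 67479} = \frac{1}{33548 + 67479} = \frac{1}{101027}$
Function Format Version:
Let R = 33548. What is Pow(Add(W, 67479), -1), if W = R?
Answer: Rational(1, 101027) ≈ 9.8983e-6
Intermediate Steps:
W = 33548
Pow(Add(W, 67479), -1) = Pow(Add(33548, 67479), -1) = Pow(101027, -1) = Rational(1, 101027)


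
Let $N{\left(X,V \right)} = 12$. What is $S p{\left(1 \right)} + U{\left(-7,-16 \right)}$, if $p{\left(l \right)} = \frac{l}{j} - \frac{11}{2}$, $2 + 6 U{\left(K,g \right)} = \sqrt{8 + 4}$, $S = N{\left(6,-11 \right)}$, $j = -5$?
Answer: $- \frac{1031}{15} + \frac{\sqrt{3}}{3} \approx -68.156$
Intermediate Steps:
$S = 12$
$U{\left(K,g \right)} = - \frac{1}{3} + \frac{\sqrt{3}}{3}$ ($U{\left(K,g \right)} = - \frac{1}{3} + \frac{\sqrt{8 + 4}}{6} = - \frac{1}{3} + \frac{\sqrt{12}}{6} = - \frac{1}{3} + \frac{2 \sqrt{3}}{6} = - \frac{1}{3} + \frac{\sqrt{3}}{3}$)
$p{\left(l \right)} = - \frac{11}{2} - \frac{l}{5}$ ($p{\left(l \right)} = \frac{l}{-5} - \frac{11}{2} = l \left(- \frac{1}{5}\right) - \frac{11}{2} = - \frac{l}{5} - \frac{11}{2} = - \frac{11}{2} - \frac{l}{5}$)
$S p{\left(1 \right)} + U{\left(-7,-16 \right)} = 12 \left(- \frac{11}{2} - \frac{1}{5}\right) - \left(\frac{1}{3} - \frac{\sqrt{3}}{3}\right) = 12 \left(- \frac{57}{10}\right) - \left(\frac{1}{3} - \frac{\sqrt{3}}{3}\right) = - \frac{342}{5} - \left(\frac{1}{3} - \frac{\sqrt{3}}{3}\right) = - \frac{1031}{15} + \frac{\sqrt{3}}{3}$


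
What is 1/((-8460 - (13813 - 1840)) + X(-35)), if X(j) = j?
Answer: -1/20468 ≈ -4.8857e-5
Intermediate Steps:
1/((-8460 - (13813 - 1840)) + X(-35)) = 1/((-8460 - (13813 - 1840)) - 35) = 1/((-8460 - 1*11973) - 35) = 1/((-8460 - 11973) - 35) = 1/(-20433 - 35) = 1/(-20468) = -1/20468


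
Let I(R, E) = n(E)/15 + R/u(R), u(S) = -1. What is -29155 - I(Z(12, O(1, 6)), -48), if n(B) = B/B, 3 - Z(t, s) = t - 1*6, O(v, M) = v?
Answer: -437371/15 ≈ -29158.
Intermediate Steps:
Z(t, s) = 9 - t (Z(t, s) = 3 - (t - 1*6) = 3 - (t - 6) = 3 - (-6 + t) = 3 + (6 - t) = 9 - t)
n(B) = 1
I(R, E) = 1/15 - R (I(R, E) = 1/15 + R/(-1) = 1*(1/15) + R*(-1) = 1/15 - R)
-29155 - I(Z(12, O(1, 6)), -48) = -29155 - (1/15 - (9 - 1*12)) = -29155 - (1/15 - (9 - 12)) = -29155 - (1/15 - 1*(-3)) = -29155 - (1/15 + 3) = -29155 - 1*46/15 = -29155 - 46/15 = -437371/15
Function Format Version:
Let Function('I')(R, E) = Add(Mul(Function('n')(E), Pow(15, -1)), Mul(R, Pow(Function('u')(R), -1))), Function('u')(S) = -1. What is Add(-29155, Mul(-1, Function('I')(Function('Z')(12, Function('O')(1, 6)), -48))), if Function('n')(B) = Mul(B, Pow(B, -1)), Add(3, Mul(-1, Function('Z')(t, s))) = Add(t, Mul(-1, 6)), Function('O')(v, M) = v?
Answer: Rational(-437371, 15) ≈ -29158.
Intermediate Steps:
Function('Z')(t, s) = Add(9, Mul(-1, t)) (Function('Z')(t, s) = Add(3, Mul(-1, Add(t, Mul(-1, 6)))) = Add(3, Mul(-1, Add(t, -6))) = Add(3, Mul(-1, Add(-6, t))) = Add(3, Add(6, Mul(-1, t))) = Add(9, Mul(-1, t)))
Function('n')(B) = 1
Function('I')(R, E) = Add(Rational(1, 15), Mul(-1, R)) (Function('I')(R, E) = Add(Mul(1, Pow(15, -1)), Mul(R, Pow(-1, -1))) = Add(Mul(1, Rational(1, 15)), Mul(R, -1)) = Add(Rational(1, 15), Mul(-1, R)))
Add(-29155, Mul(-1, Function('I')(Function('Z')(12, Function('O')(1, 6)), -48))) = Add(-29155, Mul(-1, Add(Rational(1, 15), Mul(-1, Add(9, Mul(-1, 12)))))) = Add(-29155, Mul(-1, Add(Rational(1, 15), Mul(-1, Add(9, -12))))) = Add(-29155, Mul(-1, Add(Rational(1, 15), Mul(-1, -3)))) = Add(-29155, Mul(-1, Add(Rational(1, 15), 3))) = Add(-29155, Mul(-1, Rational(46, 15))) = Add(-29155, Rational(-46, 15)) = Rational(-437371, 15)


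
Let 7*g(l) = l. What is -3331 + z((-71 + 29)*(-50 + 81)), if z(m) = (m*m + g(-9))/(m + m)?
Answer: -24194629/6076 ≈ -3982.0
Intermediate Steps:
g(l) = l/7
z(m) = (-9/7 + m²)/(2*m) (z(m) = (m*m + (⅐)*(-9))/(m + m) = (m² - 9/7)/((2*m)) = (-9/7 + m²)*(1/(2*m)) = (-9/7 + m²)/(2*m))
-3331 + z((-71 + 29)*(-50 + 81)) = -3331 + (((-71 + 29)*(-50 + 81))/2 - 9*1/((-71 + 29)*(-50 + 81))/14) = -3331 + ((-42*31)/2 - 9/(14*((-42*31)))) = -3331 + ((½)*(-1302) - 9/14/(-1302)) = -3331 + (-651 - 9/14*(-1/1302)) = -3331 + (-651 + 3/6076) = -3331 - 3955473/6076 = -24194629/6076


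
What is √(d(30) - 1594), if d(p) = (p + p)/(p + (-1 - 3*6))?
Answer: I*√192214/11 ≈ 39.857*I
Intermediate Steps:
d(p) = 2*p/(-19 + p) (d(p) = (2*p)/(p + (-1 - 18)) = (2*p)/(p - 19) = (2*p)/(-19 + p) = 2*p/(-19 + p))
√(d(30) - 1594) = √(2*30/(-19 + 30) - 1594) = √(2*30/11 - 1594) = √(2*30*(1/11) - 1594) = √(60/11 - 1594) = √(-17474/11) = I*√192214/11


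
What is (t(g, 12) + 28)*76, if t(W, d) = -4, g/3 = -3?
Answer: 1824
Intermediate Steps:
g = -9 (g = 3*(-3) = -9)
(t(g, 12) + 28)*76 = (-4 + 28)*76 = 24*76 = 1824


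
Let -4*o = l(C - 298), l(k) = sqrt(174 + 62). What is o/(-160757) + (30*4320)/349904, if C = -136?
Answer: 8100/21869 + sqrt(59)/321514 ≈ 0.37041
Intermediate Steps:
l(k) = 2*sqrt(59) (l(k) = sqrt(236) = 2*sqrt(59))
o = -sqrt(59)/2 ≈ -3.8406
o/(-160757) + (30*4320)/349904 = -sqrt(59)/2/(-160757) + (30*4320)/349904 = -sqrt(59)/2*(-1/160757) + 129600*(1/349904) = sqrt(59)/321514 + 8100/21869 = 8100/21869 + sqrt(59)/321514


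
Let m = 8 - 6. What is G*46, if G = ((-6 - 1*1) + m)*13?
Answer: -2990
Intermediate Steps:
m = 2
G = -65 (G = ((-6 - 1*1) + 2)*13 = ((-6 - 1) + 2)*13 = (-7 + 2)*13 = -5*13 = -65)
G*46 = -65*46 = -2990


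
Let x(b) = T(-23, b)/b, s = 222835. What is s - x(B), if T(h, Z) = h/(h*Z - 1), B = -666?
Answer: 2273167020847/10201122 ≈ 2.2284e+5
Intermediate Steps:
T(h, Z) = h/(-1 + Z*h) (T(h, Z) = h/(Z*h - 1) = h/(-1 + Z*h))
x(b) = -23/(b*(-1 - 23*b)) (x(b) = (-23/(-1 + b*(-23)))/b = (-23/(-1 - 23*b))/b = -23/(b*(-1 - 23*b)))
s - x(B) = 222835 - 23/((-666)*(1 + 23*(-666))) = 222835 - 23*(-1)/(666*(1 - 15318)) = 222835 - 23*(-1)/(666*(-15317)) = 222835 - 23*(-1)*(-1)/(666*15317) = 222835 - 1*23/10201122 = 222835 - 23/10201122 = 2273167020847/10201122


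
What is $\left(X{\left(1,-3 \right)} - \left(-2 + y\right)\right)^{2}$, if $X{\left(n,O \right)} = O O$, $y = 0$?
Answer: $121$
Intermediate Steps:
$X{\left(n,O \right)} = O^{2}$
$\left(X{\left(1,-3 \right)} - \left(-2 + y\right)\right)^{2} = \left(\left(-3\right)^{2} + \left(2 - 0\right)\right)^{2} = \left(9 + \left(2 + 0\right)\right)^{2} = \left(9 + 2\right)^{2} = 11^{2} = 121$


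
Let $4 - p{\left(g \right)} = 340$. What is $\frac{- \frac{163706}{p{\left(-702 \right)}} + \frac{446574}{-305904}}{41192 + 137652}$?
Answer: $\frac{32505385}{11967614526} \approx 0.0027161$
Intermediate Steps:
$p{\left(g \right)} = -336$ ($p{\left(g \right)} = 4 - 340 = -336$)
$\frac{- \frac{163706}{p{\left(-702 \right)}} + \frac{446574}{-305904}}{41192 + 137652} = \frac{- \frac{163706}{-336} + \frac{446574}{-305904}}{41192 + 137652} = \frac{\left(-163706\right) \left(- \frac{1}{336}\right) + 446574 \left(- \frac{1}{305904}\right)}{178844} = \left(\frac{81853}{168} - \frac{74429}{50984}\right) \frac{1}{178844} = \frac{65010770}{133833} \cdot \frac{1}{178844} = \frac{32505385}{11967614526}$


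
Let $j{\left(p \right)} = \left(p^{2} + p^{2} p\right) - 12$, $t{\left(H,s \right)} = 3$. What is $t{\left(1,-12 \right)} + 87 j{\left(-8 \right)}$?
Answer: $-40017$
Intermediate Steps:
$j{\left(p \right)} = -12 + p^{2} + p^{3}$ ($j{\left(p \right)} = \left(p^{2} + p^{3}\right) - 12 = -12 + p^{2} + p^{3}$)
$t{\left(1,-12 \right)} + 87 j{\left(-8 \right)} = 3 + 87 \left(-12 + \left(-8\right)^{2} + \left(-8\right)^{3}\right) = 3 + 87 \left(-12 + 64 - 512\right) = 3 + 87 \left(-460\right) = 3 - 40020 = -40017$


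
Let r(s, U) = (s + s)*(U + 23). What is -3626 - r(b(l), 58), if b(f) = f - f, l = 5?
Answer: -3626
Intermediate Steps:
b(f) = 0
r(s, U) = 2*s*(23 + U) (r(s, U) = (2*s)*(23 + U) = 2*s*(23 + U))
-3626 - r(b(l), 58) = -3626 - 2*0*(23 + 58) = -3626 - 2*0*81 = -3626 - 1*0 = -3626 + 0 = -3626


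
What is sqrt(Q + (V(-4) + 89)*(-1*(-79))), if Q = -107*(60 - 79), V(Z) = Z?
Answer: 54*sqrt(3) ≈ 93.531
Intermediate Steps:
Q = 2033 (Q = -107*(-19) = 2033)
sqrt(Q + (V(-4) + 89)*(-1*(-79))) = sqrt(2033 + (-4 + 89)*(-1*(-79))) = sqrt(2033 + 85*79) = sqrt(2033 + 6715) = sqrt(8748) = 54*sqrt(3)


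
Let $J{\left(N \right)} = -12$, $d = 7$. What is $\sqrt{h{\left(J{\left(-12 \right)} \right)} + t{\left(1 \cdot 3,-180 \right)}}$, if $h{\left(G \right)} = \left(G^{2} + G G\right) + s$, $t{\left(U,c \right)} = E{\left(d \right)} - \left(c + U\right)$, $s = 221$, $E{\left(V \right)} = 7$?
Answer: $3 \sqrt{77} \approx 26.325$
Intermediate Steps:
$t{\left(U,c \right)} = 7 - U - c$ ($t{\left(U,c \right)} = 7 - \left(c + U\right) = 7 - \left(U + c\right) = 7 - U - c$)
$h{\left(G \right)} = 221 + 2 G^{2}$ ($h{\left(G \right)} = \left(G^{2} + G G\right) + 221 = \left(G^{2} + G^{2}\right) + 221 = 2 G^{2} + 221 = 221 + 2 G^{2}$)
$\sqrt{h{\left(J{\left(-12 \right)} \right)} + t{\left(1 \cdot 3,-180 \right)}} = \sqrt{\left(221 + 2 \left(-12\right)^{2}\right) - \left(-187 + 3\right)} = \sqrt{\left(221 + 2 \cdot 144\right) + \left(7 - 3 + 180\right)} = \sqrt{\left(221 + 288\right) + \left(7 - 3 + 180\right)} = \sqrt{509 + 184} = \sqrt{693} = 3 \sqrt{77}$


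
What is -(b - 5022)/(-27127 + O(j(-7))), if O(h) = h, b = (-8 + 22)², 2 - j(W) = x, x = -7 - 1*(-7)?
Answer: -4826/27125 ≈ -0.17792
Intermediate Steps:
x = 0 (x = -7 + 7 = 0)
j(W) = 2 (j(W) = 2 - 1*0 = 2 + 0 = 2)
b = 196 (b = 14² = 196)
-(b - 5022)/(-27127 + O(j(-7))) = -(196 - 5022)/(-27127 + 2) = -(-4826)/(-27125) = -(-4826)*(-1)/27125 = -1*4826/27125 = -4826/27125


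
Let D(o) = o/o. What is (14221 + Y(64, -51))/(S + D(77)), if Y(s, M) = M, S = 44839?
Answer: 1417/4484 ≈ 0.31601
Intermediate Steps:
D(o) = 1
(14221 + Y(64, -51))/(S + D(77)) = (14221 - 51)/(44839 + 1) = 14170/44840 = 14170*(1/44840) = 1417/4484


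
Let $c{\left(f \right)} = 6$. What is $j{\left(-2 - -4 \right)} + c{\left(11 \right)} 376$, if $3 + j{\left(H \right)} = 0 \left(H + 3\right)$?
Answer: $2253$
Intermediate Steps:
$j{\left(H \right)} = -3$ ($j{\left(H \right)} = -3 + 0 \left(H + 3\right) = -3 + 0 \left(3 + H\right) = -3 + 0 = -3$)
$j{\left(-2 - -4 \right)} + c{\left(11 \right)} 376 = -3 + 6 \cdot 376 = -3 + 2256 = 2253$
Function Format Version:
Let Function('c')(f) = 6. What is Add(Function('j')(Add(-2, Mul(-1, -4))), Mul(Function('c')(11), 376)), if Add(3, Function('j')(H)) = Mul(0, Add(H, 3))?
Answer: 2253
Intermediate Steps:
Function('j')(H) = -3 (Function('j')(H) = Add(-3, Mul(0, Add(H, 3))) = Add(-3, Mul(0, Add(3, H))) = Add(-3, 0) = -3)
Add(Function('j')(Add(-2, Mul(-1, -4))), Mul(Function('c')(11), 376)) = Add(-3, Mul(6, 376)) = Add(-3, 2256) = 2253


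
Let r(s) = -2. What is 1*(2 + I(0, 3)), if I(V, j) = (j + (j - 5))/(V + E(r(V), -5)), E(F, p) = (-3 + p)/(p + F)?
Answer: 23/8 ≈ 2.8750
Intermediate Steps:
E(F, p) = (-3 + p)/(F + p)
I(V, j) = (-5 + 2*j)/(8/7 + V) (I(V, j) = (j + (j - 5))/(V + (-3 - 5)/(-2 - 5)) = (j + (-5 + j))/(V - 8/(-7)) = (-5 + 2*j)/(V - 1/7*(-8)) = (-5 + 2*j)/(V + 8/7) = (-5 + 2*j)/(8/7 + V))
1*(2 + I(0, 3)) = 1*(2 + 7*(-5 + 2*3)/(8 + 7*0)) = 1*(2 + 7*(-5 + 6)/(8 + 0)) = 1*(2 + 7*1/8) = 1*(2 + 7*(1/8)*1) = 1*(2 + 7/8) = 1*(23/8) = 23/8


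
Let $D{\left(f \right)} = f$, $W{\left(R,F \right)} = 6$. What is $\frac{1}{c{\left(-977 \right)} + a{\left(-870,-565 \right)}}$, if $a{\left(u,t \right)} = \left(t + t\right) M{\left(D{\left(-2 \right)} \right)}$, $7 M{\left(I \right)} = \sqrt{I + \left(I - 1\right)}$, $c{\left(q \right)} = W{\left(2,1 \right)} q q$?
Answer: $\frac{140315763}{803612792836012} + \frac{3955 i \sqrt{5}}{803612792836012} \approx 1.7461 \cdot 10^{-7} + 1.1005 \cdot 10^{-11} i$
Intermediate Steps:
$c{\left(q \right)} = 6 q^{2}$ ($c{\left(q \right)} = 6 q q = 6 q^{2}$)
$M{\left(I \right)} = \frac{\sqrt{-1 + 2 I}}{7}$ ($M{\left(I \right)} = \frac{\sqrt{I + \left(I - 1\right)}}{7} = \frac{\sqrt{I + \left(-1 + I\right)}}{7} = \frac{\sqrt{-1 + 2 I}}{7}$)
$a{\left(u,t \right)} = \frac{2 i t \sqrt{5}}{7}$ ($a{\left(u,t \right)} = \left(t + t\right) \frac{\sqrt{-1 + 2 \left(-2\right)}}{7} = 2 t \frac{\sqrt{-1 - 4}}{7} = 2 t \frac{\sqrt{-5}}{7} = 2 t \frac{i \sqrt{5}}{7} = \frac{2 i t \sqrt{5}}{7}$)
$\frac{1}{c{\left(-977 \right)} + a{\left(-870,-565 \right)}} = \frac{1}{6 \left(-977\right)^{2} + \frac{2}{7} i \left(-565\right) \sqrt{5}} = \frac{1}{6 \cdot 954529 - \frac{1130 i \sqrt{5}}{7}} = \frac{1}{5727174 - \frac{1130 i \sqrt{5}}{7}}$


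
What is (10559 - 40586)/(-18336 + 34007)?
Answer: -30027/15671 ≈ -1.9161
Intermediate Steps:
(10559 - 40586)/(-18336 + 34007) = -30027/15671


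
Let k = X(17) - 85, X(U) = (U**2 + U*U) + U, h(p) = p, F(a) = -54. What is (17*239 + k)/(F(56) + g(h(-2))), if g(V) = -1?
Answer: -4573/55 ≈ -83.146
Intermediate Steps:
X(U) = U + 2*U**2 (X(U) = (U**2 + U**2) + U = 2*U**2 + U = U + 2*U**2)
k = 510 (k = 17*(1 + 2*17) - 85 = 17*(1 + 34) - 85 = 17*35 - 85 = 595 - 85 = 510)
(17*239 + k)/(F(56) + g(h(-2))) = (17*239 + 510)/(-54 - 1) = (4063 + 510)/(-55) = 4573*(-1/55) = -4573/55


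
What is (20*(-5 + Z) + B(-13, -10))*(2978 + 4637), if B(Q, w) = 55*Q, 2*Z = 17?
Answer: -4911675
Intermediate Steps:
Z = 17/2 (Z = (½)*17 = 17/2 ≈ 8.5000)
(20*(-5 + Z) + B(-13, -10))*(2978 + 4637) = (20*(-5 + 17/2) + 55*(-13))*(2978 + 4637) = (20*(7/2) - 715)*7615 = (70 - 715)*7615 = -645*7615 = -4911675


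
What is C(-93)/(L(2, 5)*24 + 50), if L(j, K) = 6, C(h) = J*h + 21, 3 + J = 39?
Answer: -3327/194 ≈ -17.149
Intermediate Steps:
J = 36 (J = -3 + 39 = 36)
C(h) = 21 + 36*h (C(h) = 36*h + 21 = 21 + 36*h)
C(-93)/(L(2, 5)*24 + 50) = (21 + 36*(-93))/(6*24 + 50) = (21 - 3348)/(144 + 50) = -3327/194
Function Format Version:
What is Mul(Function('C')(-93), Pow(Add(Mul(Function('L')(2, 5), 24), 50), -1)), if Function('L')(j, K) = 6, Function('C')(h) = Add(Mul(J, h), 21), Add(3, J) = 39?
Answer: Rational(-3327, 194) ≈ -17.149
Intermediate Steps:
J = 36 (J = Add(-3, 39) = 36)
Function('C')(h) = Add(21, Mul(36, h)) (Function('C')(h) = Add(Mul(36, h), 21) = Add(21, Mul(36, h)))
Mul(Function('C')(-93), Pow(Add(Mul(Function('L')(2, 5), 24), 50), -1)) = Mul(Add(21, Mul(36, -93)), Pow(Add(Mul(6, 24), 50), -1)) = Mul(Add(21, -3348), Pow(Add(144, 50), -1)) = Mul(-3327, Pow(194, -1)) = Mul(-3327, Rational(1, 194)) = Rational(-3327, 194)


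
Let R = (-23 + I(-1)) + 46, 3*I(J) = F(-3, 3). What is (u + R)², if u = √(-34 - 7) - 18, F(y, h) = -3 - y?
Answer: (5 + I*√41)² ≈ -16.0 + 64.031*I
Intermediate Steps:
I(J) = 0 (I(J) = (-3 - 1*(-3))/3 = (-3 + 3)/3 = (⅓)*0 = 0)
R = 23 (R = (-23 + 0) + 46 = -23 + 46 = 23)
u = -18 + I*√41 (u = √(-41) - 18 = I*√41 - 18 = -18 + I*√41 ≈ -18.0 + 6.4031*I)
(u + R)² = ((-18 + I*√41) + 23)² = (5 + I*√41)²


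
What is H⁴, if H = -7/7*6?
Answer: 1296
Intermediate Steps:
H = -6 (H = -7*⅐*6 = -1*6 = -6)
H⁴ = (-6)⁴ = 1296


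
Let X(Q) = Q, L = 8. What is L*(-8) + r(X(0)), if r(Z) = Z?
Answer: -64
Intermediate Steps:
L*(-8) + r(X(0)) = 8*(-8) + 0 = -64 + 0 = -64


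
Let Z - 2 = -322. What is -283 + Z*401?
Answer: -128603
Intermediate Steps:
Z = -320 (Z = 2 - 322 = -320)
-283 + Z*401 = -283 - 320*401 = -283 - 128320 = -128603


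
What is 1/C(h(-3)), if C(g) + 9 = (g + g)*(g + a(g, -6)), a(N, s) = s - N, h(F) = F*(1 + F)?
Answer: -1/81 ≈ -0.012346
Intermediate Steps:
C(g) = -9 - 12*g (C(g) = -9 + (g + g)*(g + (-6 - g)) = -9 + (2*g)*(-6) = -9 - 12*g)
1/C(h(-3)) = 1/(-9 - (-36)*(1 - 3)) = 1/(-9 - (-36)*(-2)) = 1/(-9 - 12*6) = 1/(-9 - 72) = 1/(-81) = -1/81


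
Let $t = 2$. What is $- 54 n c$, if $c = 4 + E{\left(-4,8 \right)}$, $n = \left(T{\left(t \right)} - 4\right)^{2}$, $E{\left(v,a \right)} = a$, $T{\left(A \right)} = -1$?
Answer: $-16200$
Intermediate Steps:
$n = 25$ ($n = \left(-1 - 4\right)^{2} = \left(-5\right)^{2} = 25$)
$c = 12$ ($c = 4 + 8 = 12$)
$- 54 n c = \left(-54\right) 25 \cdot 12 = \left(-1350\right) 12 = -16200$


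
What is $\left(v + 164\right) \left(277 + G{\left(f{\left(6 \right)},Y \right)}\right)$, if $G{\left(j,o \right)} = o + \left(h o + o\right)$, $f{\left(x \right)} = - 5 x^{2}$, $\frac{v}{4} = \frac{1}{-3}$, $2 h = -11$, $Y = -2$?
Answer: $\frac{138592}{3} \approx 46197.0$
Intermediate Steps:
$h = - \frac{11}{2}$ ($h = \frac{1}{2} \left(-11\right) = - \frac{11}{2} \approx -5.5$)
$v = - \frac{4}{3}$ ($v = \frac{4}{-3} = 4 \left(- \frac{1}{3}\right) = - \frac{4}{3} \approx -1.3333$)
$G{\left(j,o \right)} = - \frac{7 o}{2}$ ($G{\left(j,o \right)} = o + \left(- \frac{11 o}{2} + o\right) = o - \frac{9 o}{2} = - \frac{7 o}{2}$)
$\left(v + 164\right) \left(277 + G{\left(f{\left(6 \right)},Y \right)}\right) = \left(- \frac{4}{3} + 164\right) \left(277 - -7\right) = \frac{488 \left(277 + 7\right)}{3} = \frac{488}{3} \cdot 284 = \frac{138592}{3}$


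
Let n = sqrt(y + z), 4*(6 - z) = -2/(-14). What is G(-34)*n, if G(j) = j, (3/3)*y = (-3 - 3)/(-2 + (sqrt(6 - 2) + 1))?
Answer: -17*I*sqrt(7)/7 ≈ -6.4254*I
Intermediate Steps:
y = -6 (y = (-3 - 3)/(-2 + (sqrt(6 - 2) + 1)) = -6/(-2 + (sqrt(4) + 1)) = -6/(-2 + (2 + 1)) = -6/(-2 + 3) = -6/1 = -6*1 = -6)
z = 167/28 (z = 6 - (-1)/(2*(-14)) = 6 - (-1)*(-1)/(2*14) = 6 - 1/4*1/7 = 6 - 1/28 = 167/28 ≈ 5.9643)
n = I*sqrt(7)/14 (n = sqrt(-6 + 167/28) = sqrt(-1/28) = I*sqrt(7)/14 ≈ 0.18898*I)
G(-34)*n = -17*I*sqrt(7)/7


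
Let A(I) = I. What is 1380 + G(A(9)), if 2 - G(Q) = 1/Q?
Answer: 12437/9 ≈ 1381.9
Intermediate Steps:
G(Q) = 2 - 1/Q
1380 + G(A(9)) = 1380 + (2 - 1/9) = 1380 + (2 - 1*⅑) = 1380 + (2 - ⅑) = 1380 + 17/9 = 12437/9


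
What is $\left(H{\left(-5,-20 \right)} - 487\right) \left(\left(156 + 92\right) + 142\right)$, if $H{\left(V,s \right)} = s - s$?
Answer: $-189930$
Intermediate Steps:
$H{\left(V,s \right)} = 0$
$\left(H{\left(-5,-20 \right)} - 487\right) \left(\left(156 + 92\right) + 142\right) = \left(0 - 487\right) \left(\left(156 + 92\right) + 142\right) = - 487 \left(248 + 142\right) = \left(-487\right) 390 = -189930$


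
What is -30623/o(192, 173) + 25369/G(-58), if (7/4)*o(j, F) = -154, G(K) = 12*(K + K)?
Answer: 5049343/15312 ≈ 329.76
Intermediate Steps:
G(K) = 24*K (G(K) = 12*(2*K) = 24*K)
o(j, F) = -88 (o(j, F) = (4/7)*(-154) = -88)
-30623/o(192, 173) + 25369/G(-58) = -30623/(-88) + 25369/((24*(-58))) = -30623*(-1/88) + 25369/(-1392) = 30623/88 + 25369*(-1/1392) = 30623/88 - 25369/1392 = 5049343/15312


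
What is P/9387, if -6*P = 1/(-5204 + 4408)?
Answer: 1/44832312 ≈ 2.2305e-8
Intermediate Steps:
P = 1/4776 (P = -1/(6*(-5204 + 4408)) = -1/6/(-796) = -1/6*(-1/796) = 1/4776 ≈ 0.00020938)
P/9387 = (1/4776)/9387 = (1/4776)*(1/9387) = 1/44832312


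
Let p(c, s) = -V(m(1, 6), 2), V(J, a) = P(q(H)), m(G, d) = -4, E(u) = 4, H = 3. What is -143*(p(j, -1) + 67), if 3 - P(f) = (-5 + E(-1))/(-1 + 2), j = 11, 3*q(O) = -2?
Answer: -9009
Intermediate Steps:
q(O) = -⅔ (q(O) = (⅓)*(-2) = -⅔)
P(f) = 4 (P(f) = 3 - (-5 + 4)/(-1 + 2) = 3 - (-1)/1 = 3 - (-1) = 3 - 1*(-1) = 3 + 1 = 4)
V(J, a) = 4
p(c, s) = -4 (p(c, s) = -1*4 = -4)
-143*(p(j, -1) + 67) = -143*(-4 + 67) = -143*63 = -9009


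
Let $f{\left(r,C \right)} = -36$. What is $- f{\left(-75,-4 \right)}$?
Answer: $36$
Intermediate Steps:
$- f{\left(-75,-4 \right)} = \left(-1\right) \left(-36\right) = 36$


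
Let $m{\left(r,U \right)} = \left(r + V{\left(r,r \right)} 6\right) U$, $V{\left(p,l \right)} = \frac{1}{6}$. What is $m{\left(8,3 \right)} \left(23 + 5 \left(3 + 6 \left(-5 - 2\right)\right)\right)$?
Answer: $-4644$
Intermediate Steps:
$V{\left(p,l \right)} = \frac{1}{6}$
$m{\left(r,U \right)} = U \left(1 + r\right)$ ($m{\left(r,U \right)} = \left(r + \frac{1}{6} \cdot 6\right) U = \left(r + 1\right) U = \left(1 + r\right) U = U \left(1 + r\right)$)
$m{\left(8,3 \right)} \left(23 + 5 \left(3 + 6 \left(-5 - 2\right)\right)\right) = 3 \left(1 + 8\right) \left(23 + 5 \left(3 + 6 \left(-5 - 2\right)\right)\right) = 3 \cdot 9 \left(23 + 5 \left(3 + 6 \left(-7\right)\right)\right) = 27 \left(23 + 5 \left(3 - 42\right)\right) = 27 \left(23 + 5 \left(-39\right)\right) = 27 \left(23 - 195\right) = 27 \left(-172\right) = -4644$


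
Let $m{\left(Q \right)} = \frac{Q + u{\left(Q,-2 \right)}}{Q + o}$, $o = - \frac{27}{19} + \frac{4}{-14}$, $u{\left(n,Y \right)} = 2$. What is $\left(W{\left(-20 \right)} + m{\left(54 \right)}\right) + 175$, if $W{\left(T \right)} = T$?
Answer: $\frac{1085473}{6955} \approx 156.07$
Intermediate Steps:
$o = - \frac{227}{133}$ ($o = \left(-27\right) \frac{1}{19} + 4 \left(- \frac{1}{14}\right) = - \frac{27}{19} - \frac{2}{7} = - \frac{227}{133} \approx -1.7068$)
$m{\left(Q \right)} = \frac{2 + Q}{- \frac{227}{133} + Q}$ ($m{\left(Q \right)} = \frac{Q + 2}{Q - \frac{227}{133}} = \frac{2 + Q}{- \frac{227}{133} + Q}$)
$\left(W{\left(-20 \right)} + m{\left(54 \right)}\right) + 175 = \left(-20 + \frac{133 \left(2 + 54\right)}{-227 + 133 \cdot 54}\right) + 175 = \left(-20 + 133 \frac{1}{-227 + 7182} \cdot 56\right) + 175 = \left(-20 + 133 \cdot \frac{1}{6955} \cdot 56\right) + 175 = \left(-20 + \frac{7448}{6955}\right) + 175 = - \frac{131652}{6955} + 175 = \frac{1085473}{6955}$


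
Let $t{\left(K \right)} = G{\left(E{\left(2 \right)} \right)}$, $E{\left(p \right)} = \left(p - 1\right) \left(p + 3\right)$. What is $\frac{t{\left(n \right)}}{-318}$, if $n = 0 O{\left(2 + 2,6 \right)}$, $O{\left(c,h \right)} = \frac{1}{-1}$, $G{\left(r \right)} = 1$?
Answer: $- \frac{1}{318} \approx -0.0031447$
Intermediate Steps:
$E{\left(p \right)} = \left(-1 + p\right) \left(3 + p\right)$
$O{\left(c,h \right)} = -1$
$n = 0$ ($n = 0 \left(-1\right) = 0$)
$t{\left(K \right)} = 1$
$\frac{t{\left(n \right)}}{-318} = 1 \frac{1}{-318} = 1 \left(- \frac{1}{318}\right) = - \frac{1}{318}$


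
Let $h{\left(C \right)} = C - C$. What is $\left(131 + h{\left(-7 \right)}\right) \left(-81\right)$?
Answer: $-10611$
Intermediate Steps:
$h{\left(C \right)} = 0$
$\left(131 + h{\left(-7 \right)}\right) \left(-81\right) = \left(131 + 0\right) \left(-81\right) = 131 \left(-81\right) = -10611$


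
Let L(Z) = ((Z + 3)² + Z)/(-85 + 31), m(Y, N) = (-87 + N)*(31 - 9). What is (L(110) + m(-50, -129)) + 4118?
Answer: -1745/2 ≈ -872.50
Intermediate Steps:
m(Y, N) = -1914 + 22*N (m(Y, N) = (-87 + N)*22 = -1914 + 22*N)
L(Z) = -Z/54 - (3 + Z)²/54 (L(Z) = ((3 + Z)² + Z)/(-54) = (Z + (3 + Z)²)*(-1/54) = -Z/54 - (3 + Z)²/54)
(L(110) + m(-50, -129)) + 4118 = ((-1/54*110 - (3 + 110)²/54) + (-1914 + 22*(-129))) + 4118 = ((-55/27 - 1/54*113²) + (-1914 - 2838)) + 4118 = ((-55/27 - 1/54*12769) - 4752) + 4118 = ((-55/27 - 12769/54) - 4752) + 4118 = (-477/2 - 4752) + 4118 = -9981/2 + 4118 = -1745/2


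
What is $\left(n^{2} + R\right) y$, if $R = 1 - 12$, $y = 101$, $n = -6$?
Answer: $2525$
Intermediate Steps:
$R = -11$ ($R = 1 - 12 = -11$)
$\left(n^{2} + R\right) y = \left(\left(-6\right)^{2} - 11\right) 101 = \left(36 - 11\right) 101 = 25 \cdot 101 = 2525$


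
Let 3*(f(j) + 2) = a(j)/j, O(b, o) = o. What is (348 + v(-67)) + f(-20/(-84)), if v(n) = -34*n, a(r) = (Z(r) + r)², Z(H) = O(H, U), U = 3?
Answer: 831184/315 ≈ 2638.7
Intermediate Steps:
Z(H) = 3
a(r) = (3 + r)²
f(j) = -2 + (3 + j)²/(3*j) (f(j) = -2 + ((3 + j)²/j)/3 = -2 + (3 + j)²/(3*j))
(348 + v(-67)) + f(-20/(-84)) = (348 - 34*(-67)) + (3/((-20/(-84))) + (-20/(-84))/3) = (348 + 2278) + (3/((-20*(-1/84))) + (-20*(-1/84))/3) = 2626 + (3/(5/21) + (⅓)*(5/21)) = 2626 + (3*(21/5) + 5/63) = 2626 + (63/5 + 5/63) = 2626 + 3994/315 = 831184/315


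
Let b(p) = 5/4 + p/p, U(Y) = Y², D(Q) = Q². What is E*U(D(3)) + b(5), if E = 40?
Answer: 12969/4 ≈ 3242.3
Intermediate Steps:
b(p) = 9/4 (b(p) = 5*(¼) + 1 = 5/4 + 1 = 9/4)
E*U(D(3)) + b(5) = 40*(3²)² + 9/4 = 40*9² + 9/4 = 40*81 + 9/4 = 3240 + 9/4 = 12969/4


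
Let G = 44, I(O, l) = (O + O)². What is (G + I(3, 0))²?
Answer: 6400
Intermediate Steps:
I(O, l) = 4*O² (I(O, l) = (2*O)² = 4*O²)
(G + I(3, 0))² = (44 + 4*3²)² = (44 + 4*9)² = (44 + 36)² = 80² = 6400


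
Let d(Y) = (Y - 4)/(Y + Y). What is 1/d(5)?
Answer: 10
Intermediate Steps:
d(Y) = (-4 + Y)/(2*Y) (d(Y) = (-4 + Y)/((2*Y)) = (-4 + Y)*(1/(2*Y)) = (-4 + Y)/(2*Y))
1/d(5) = 1/((½)*(-4 + 5)/5) = 1/((½)*(⅕)*1) = 1/(⅒) = 10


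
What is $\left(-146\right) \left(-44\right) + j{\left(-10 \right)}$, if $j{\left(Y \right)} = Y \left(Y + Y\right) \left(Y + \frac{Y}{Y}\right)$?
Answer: $4624$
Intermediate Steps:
$j{\left(Y \right)} = 2 Y^{2} \left(1 + Y\right)$ ($j{\left(Y \right)} = Y 2 Y \left(Y + 1\right) = 2 Y^{2} \left(1 + Y\right)$)
$\left(-146\right) \left(-44\right) + j{\left(-10 \right)} = \left(-146\right) \left(-44\right) + 2 \left(-10\right)^{2} \left(1 - 10\right) = 6424 + 2 \cdot 100 \left(-9\right) = 6424 - 1800 = 4624$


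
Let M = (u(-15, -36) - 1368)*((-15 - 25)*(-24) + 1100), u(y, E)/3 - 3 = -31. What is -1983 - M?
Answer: 2989137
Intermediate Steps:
u(y, E) = -84 (u(y, E) = 9 + 3*(-31) = 9 - 93 = -84)
M = -2991120 (M = (-84 - 1368)*((-15 - 25)*(-24) + 1100) = -1452*(-40*(-24) + 1100) = -1452*(960 + 1100) = -1452*2060 = -2991120)
-1983 - M = -1983 - 1*(-2991120) = -1983 + 2991120 = 2989137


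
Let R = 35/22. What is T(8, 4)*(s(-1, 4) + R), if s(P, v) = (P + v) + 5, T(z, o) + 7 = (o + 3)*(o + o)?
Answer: 10339/22 ≈ 469.95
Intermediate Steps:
T(z, o) = -7 + 2*o*(3 + o) (T(z, o) = -7 + (o + 3)*(o + o) = -7 + (3 + o)*(2*o) = -7 + 2*o*(3 + o))
s(P, v) = 5 + P + v
R = 35/22 (R = 35*(1/22) = 35/22 ≈ 1.5909)
T(8, 4)*(s(-1, 4) + R) = (-7 + 2*4**2 + 6*4)*((5 - 1 + 4) + 35/22) = (-7 + 2*16 + 24)*(8 + 35/22) = (-7 + 32 + 24)*(211/22) = 49*(211/22) = 10339/22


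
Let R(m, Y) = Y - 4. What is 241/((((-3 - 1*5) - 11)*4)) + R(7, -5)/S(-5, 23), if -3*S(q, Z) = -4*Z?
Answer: -1514/437 ≈ -3.4645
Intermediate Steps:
S(q, Z) = 4*Z/3 (S(q, Z) = -(-4)*Z/3 = 4*Z/3)
R(m, Y) = -4 + Y
241/((((-3 - 1*5) - 11)*4)) + R(7, -5)/S(-5, 23) = 241/((((-3 - 1*5) - 11)*4)) + (-4 - 5)/(((4/3)*23)) = 241/((((-3 - 5) - 11)*4)) - 9/92/3 = 241/(((-8 - 11)*4)) - 9*3/92 = 241/((-19*4)) - 27/92 = 241/(-76) - 27/92 = 241*(-1/76) - 27/92 = -241/76 - 27/92 = -1514/437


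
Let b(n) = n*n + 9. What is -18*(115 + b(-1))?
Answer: -2250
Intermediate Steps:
b(n) = 9 + n² (b(n) = n² + 9 = 9 + n²)
-18*(115 + b(-1)) = -18*(115 + (9 + (-1)²)) = -18*(115 + (9 + 1)) = -18*(115 + 10) = -18*125 = -2250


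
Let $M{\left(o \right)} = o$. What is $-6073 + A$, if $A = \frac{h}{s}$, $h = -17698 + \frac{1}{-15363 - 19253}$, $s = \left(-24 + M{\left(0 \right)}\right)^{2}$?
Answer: $- \frac{13522340393}{2215424} \approx -6103.7$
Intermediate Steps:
$s = 576$ ($s = \left(-24 + 0\right)^{2} = \left(-24\right)^{2} = 576$)
$h = - \frac{612633969}{34616}$ ($h = -17698 + \frac{1}{-34616} = -17698 - \frac{1}{34616} = - \frac{612633969}{34616} \approx -17698.0$)
$A = - \frac{68070441}{2215424}$ ($A = - \frac{612633969}{34616 \cdot 576} = \left(- \frac{612633969}{34616}\right) \frac{1}{576} = - \frac{68070441}{2215424} \approx -30.726$)
$-6073 + A = -6073 - \frac{68070441}{2215424} = - \frac{13522340393}{2215424}$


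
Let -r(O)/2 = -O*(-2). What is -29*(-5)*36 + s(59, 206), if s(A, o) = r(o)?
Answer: 4396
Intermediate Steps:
r(O) = -4*O (r(O) = -2*(-O)*(-2) = -4*O)
s(A, o) = -4*o
-29*(-5)*36 + s(59, 206) = -29*(-5)*36 - 4*206 = 145*36 - 824 = 5220 - 824 = 4396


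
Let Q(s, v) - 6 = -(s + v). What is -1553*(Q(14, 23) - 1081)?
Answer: 1726936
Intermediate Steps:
Q(s, v) = 6 - s - v (Q(s, v) = 6 - (s + v) = 6 + (-s - v) = 6 - s - v)
-1553*(Q(14, 23) - 1081) = -1553*((6 - 1*14 - 1*23) - 1081) = -1553*((6 - 14 - 23) - 1081) = -1553*(-31 - 1081) = -1553*(-1112) = 1726936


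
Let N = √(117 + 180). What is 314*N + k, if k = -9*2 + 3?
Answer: -15 + 942*√33 ≈ 5396.4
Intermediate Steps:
k = -15 (k = -18 + 3 = -15)
N = 3*√33 (N = √297 = 3*√33 ≈ 17.234)
314*N + k = 314*(3*√33) - 15 = 942*√33 - 15 = -15 + 942*√33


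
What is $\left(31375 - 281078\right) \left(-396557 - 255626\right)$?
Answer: $162852051649$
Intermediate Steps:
$\left(31375 - 281078\right) \left(-396557 - 255626\right) = \left(-249703\right) \left(-652183\right) = 162852051649$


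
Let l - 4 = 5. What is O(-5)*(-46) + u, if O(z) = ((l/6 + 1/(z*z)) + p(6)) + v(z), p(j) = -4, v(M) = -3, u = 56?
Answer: 7679/25 ≈ 307.16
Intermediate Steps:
l = 9 (l = 4 + 5 = 9)
O(z) = -11/2 + z⁻² (O(z) = ((9/6 + 1/(z*z)) - 4) - 3 = ((9*(⅙) + z⁻²) - 4) - 3 = ((3/2 + z⁻²) - 4) - 3 = (-5/2 + z⁻²) - 3 = -11/2 + z⁻²)
O(-5)*(-46) + u = (-11/2 + (-5)⁻²)*(-46) + 56 = (-11/2 + 1/25)*(-46) + 56 = -273/50*(-46) + 56 = 6279/25 + 56 = 7679/25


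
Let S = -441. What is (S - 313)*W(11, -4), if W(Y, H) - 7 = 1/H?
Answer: -10179/2 ≈ -5089.5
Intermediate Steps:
W(Y, H) = 7 + 1/H
(S - 313)*W(11, -4) = (-441 - 313)*(7 + 1/(-4)) = -754*(7 - ¼) = -754*27/4 = -10179/2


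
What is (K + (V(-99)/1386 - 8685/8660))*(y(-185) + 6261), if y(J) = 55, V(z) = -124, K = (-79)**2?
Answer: 11826096386389/300069 ≈ 3.9411e+7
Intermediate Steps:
K = 6241
(K + (V(-99)/1386 - 8685/8660))*(y(-185) + 6261) = (6241 + (-124/1386 - 8685/8660))*(55 + 6261) = (6241 + (-124*1/1386 - 8685*1/8660))*6316 = (6241 + (-62/693 - 1737/1732))*6316 = (6241 - 1311125/1200276)*6316 = (7489611391/1200276)*6316 = 11826096386389/300069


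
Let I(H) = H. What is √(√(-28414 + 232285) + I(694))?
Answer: √(694 + √203871) ≈ 33.846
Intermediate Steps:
√(√(-28414 + 232285) + I(694)) = √(√(-28414 + 232285) + 694) = √(√203871 + 694) = √(694 + √203871)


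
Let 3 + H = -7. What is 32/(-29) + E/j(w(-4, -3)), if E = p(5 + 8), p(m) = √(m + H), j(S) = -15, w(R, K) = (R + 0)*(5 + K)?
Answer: -32/29 - √3/15 ≈ -1.2189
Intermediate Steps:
w(R, K) = R*(5 + K)
H = -10 (H = -3 - 7 = -10)
p(m) = √(-10 + m) (p(m) = √(m - 10) = √(-10 + m))
E = √3 (E = √(-10 + (5 + 8)) = √(-10 + 13) = √3 ≈ 1.7320)
32/(-29) + E/j(w(-4, -3)) = 32/(-29) + √3/(-15) = 32*(-1/29) + √3*(-1/15) = -32/29 - √3/15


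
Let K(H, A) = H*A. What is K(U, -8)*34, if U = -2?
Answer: 544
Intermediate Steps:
K(H, A) = A*H
K(U, -8)*34 = -8*(-2)*34 = 16*34 = 544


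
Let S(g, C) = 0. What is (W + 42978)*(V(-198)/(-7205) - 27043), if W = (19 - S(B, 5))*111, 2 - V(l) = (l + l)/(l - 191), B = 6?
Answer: -3417352636872279/2802745 ≈ -1.2193e+9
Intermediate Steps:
V(l) = 2 - 2*l/(-191 + l) (V(l) = 2 - (l + l)/(l - 191) = 2 - 2*l/(-191 + l))
W = 2109 (W = (19 - 1*0)*111 = (19 + 0)*111 = 19*111 = 2109)
(W + 42978)*(V(-198)/(-7205) - 27043) = (2109 + 42978)*(-382/(-191 - 198)/(-7205) - 27043) = 45087*(-382/(-389)*(-1/7205) - 27043) = 45087*(-382*(-1/389)*(-1/7205) - 27043) = 45087*((382/389)*(-1/7205) - 27043) = 45087*(-382/2802745 - 27043) = 45087*(-75794633417/2802745) = -3417352636872279/2802745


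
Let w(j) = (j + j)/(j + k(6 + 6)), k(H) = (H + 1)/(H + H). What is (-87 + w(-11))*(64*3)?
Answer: -4091328/251 ≈ -16300.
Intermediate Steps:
k(H) = (1 + H)/(2*H) (k(H) = (1 + H)/((2*H)) = (1 + H)*(1/(2*H)) = (1 + H)/(2*H))
w(j) = 2*j/(13/24 + j) (w(j) = (j + j)/(j + (1 + (6 + 6))/(2*(6 + 6))) = (2*j)/(j + (½)*(1 + 12)/12) = (2*j)/(j + (½)*(1/12)*13) = (2*j)/(j + 13/24) = (2*j)/(13/24 + j) = 2*j/(13/24 + j))
(-87 + w(-11))*(64*3) = (-87 + 48*(-11)/(13 + 24*(-11)))*(64*3) = (-87 + 48*(-11)/(13 - 264))*192 = (-87 + 48*(-11)/(-251))*192 = (-87 + 48*(-11)*(-1/251))*192 = (-87 + 528/251)*192 = -21309/251*192 = -4091328/251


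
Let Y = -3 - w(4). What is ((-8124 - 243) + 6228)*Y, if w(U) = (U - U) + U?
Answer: 14973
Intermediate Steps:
w(U) = U (w(U) = 0 + U = U)
Y = -7 (Y = -3 - 1*4 = -3 - 4 = -7)
((-8124 - 243) + 6228)*Y = ((-8124 - 243) + 6228)*(-7) = (-8367 + 6228)*(-7) = -2139*(-7) = 14973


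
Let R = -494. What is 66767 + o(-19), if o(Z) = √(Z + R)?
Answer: 66767 + 3*I*√57 ≈ 66767.0 + 22.65*I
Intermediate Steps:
o(Z) = √(-494 + Z) (o(Z) = √(Z - 494) = √(-494 + Z))
66767 + o(-19) = 66767 + √(-494 - 19) = 66767 + √(-513) = 66767 + 3*I*√57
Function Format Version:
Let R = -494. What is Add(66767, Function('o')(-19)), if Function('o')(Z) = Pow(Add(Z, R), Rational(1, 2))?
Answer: Add(66767, Mul(3, I, Pow(57, Rational(1, 2)))) ≈ Add(66767., Mul(22.650, I))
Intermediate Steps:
Function('o')(Z) = Pow(Add(-494, Z), Rational(1, 2)) (Function('o')(Z) = Pow(Add(Z, -494), Rational(1, 2)) = Pow(Add(-494, Z), Rational(1, 2)))
Add(66767, Function('o')(-19)) = Add(66767, Pow(Add(-494, -19), Rational(1, 2))) = Add(66767, Pow(-513, Rational(1, 2))) = Add(66767, Mul(3, I, Pow(57, Rational(1, 2))))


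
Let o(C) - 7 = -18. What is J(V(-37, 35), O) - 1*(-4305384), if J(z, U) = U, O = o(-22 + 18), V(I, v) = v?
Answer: 4305373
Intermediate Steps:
o(C) = -11 (o(C) = 7 - 18 = -11)
O = -11
J(V(-37, 35), O) - 1*(-4305384) = -11 - 1*(-4305384) = -11 + 4305384 = 4305373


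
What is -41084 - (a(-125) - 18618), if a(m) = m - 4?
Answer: -22337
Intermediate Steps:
a(m) = -4 + m
-41084 - (a(-125) - 18618) = -41084 - ((-4 - 125) - 18618) = -41084 - (-129 - 18618) = -41084 - 1*(-18747) = -41084 + 18747 = -22337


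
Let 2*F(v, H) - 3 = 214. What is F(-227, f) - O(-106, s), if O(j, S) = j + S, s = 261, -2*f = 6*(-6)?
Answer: -93/2 ≈ -46.500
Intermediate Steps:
f = 18 (f = -3*(-6) = -1/2*(-36) = 18)
F(v, H) = 217/2 (F(v, H) = 3/2 + (1/2)*214 = 3/2 + 107 = 217/2)
O(j, S) = S + j
F(-227, f) - O(-106, s) = 217/2 - (261 - 106) = 217/2 - 1*155 = 217/2 - 155 = -93/2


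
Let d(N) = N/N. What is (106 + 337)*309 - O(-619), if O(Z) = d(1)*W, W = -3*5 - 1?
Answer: 136903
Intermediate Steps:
d(N) = 1
W = -16 (W = -15 - 1 = -16)
O(Z) = -16 (O(Z) = 1*(-16) = -16)
(106 + 337)*309 - O(-619) = (106 + 337)*309 - 1*(-16) = 443*309 + 16 = 136887 + 16 = 136903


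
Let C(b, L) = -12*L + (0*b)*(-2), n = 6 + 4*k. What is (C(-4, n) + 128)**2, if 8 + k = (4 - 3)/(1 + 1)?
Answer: 173056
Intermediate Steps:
k = -15/2 (k = -8 + (4 - 3)/(1 + 1) = -8 + 1/2 = -15/2 ≈ -7.5000)
n = -24 (n = 6 + 4*(-15/2) = 6 - 30 = -24)
C(b, L) = -12*L (C(b, L) = -12*L + 0*(-2) = -12*L + 0 = -12*L)
(C(-4, n) + 128)**2 = (-12*(-24) + 128)**2 = (288 + 128)**2 = 416**2 = 173056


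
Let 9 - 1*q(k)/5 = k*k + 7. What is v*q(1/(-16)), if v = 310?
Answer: 396025/128 ≈ 3093.9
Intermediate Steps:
q(k) = 10 - 5*k**2 (q(k) = 45 - 5*(k*k + 7) = 45 - 5*(k**2 + 7) = 45 - 5*(7 + k**2) = 45 + (-35 - 5*k**2) = 10 - 5*k**2)
v*q(1/(-16)) = 310*(10 - 5*(1/(-16))**2) = 310*(10 - 5*(-1/16)**2) = 310*(10 - 5*1/256) = 310*(10 - 5/256) = 310*(2555/256) = 396025/128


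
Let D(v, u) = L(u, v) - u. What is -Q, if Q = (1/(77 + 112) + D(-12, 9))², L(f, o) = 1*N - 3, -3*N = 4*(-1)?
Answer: -4060225/35721 ≈ -113.66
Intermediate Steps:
N = 4/3 (N = -4*(-1)/3 = -⅓*(-4) = 4/3 ≈ 1.3333)
L(f, o) = -5/3 (L(f, o) = 1*(4/3) - 3 = 4/3 - 3 = -5/3)
D(v, u) = -5/3 - u
Q = 4060225/35721 (Q = (1/(77 + 112) + (-5/3 - 1*9))² = (1/189 + (-5/3 - 9))² = (1/189 - 32/3)² = (-2015/189)² = 4060225/35721 ≈ 113.66)
-Q = -1*4060225/35721 = -4060225/35721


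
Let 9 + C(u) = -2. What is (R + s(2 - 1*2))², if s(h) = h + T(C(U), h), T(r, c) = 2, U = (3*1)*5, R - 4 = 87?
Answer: 8649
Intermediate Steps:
R = 91 (R = 4 + 87 = 91)
U = 15 (U = 3*5 = 15)
C(u) = -11 (C(u) = -9 - 2 = -11)
s(h) = 2 + h (s(h) = h + 2 = 2 + h)
(R + s(2 - 1*2))² = (91 + (2 + (2 - 1*2)))² = (91 + (2 + (2 - 2)))² = (91 + (2 + 0))² = (91 + 2)² = 93² = 8649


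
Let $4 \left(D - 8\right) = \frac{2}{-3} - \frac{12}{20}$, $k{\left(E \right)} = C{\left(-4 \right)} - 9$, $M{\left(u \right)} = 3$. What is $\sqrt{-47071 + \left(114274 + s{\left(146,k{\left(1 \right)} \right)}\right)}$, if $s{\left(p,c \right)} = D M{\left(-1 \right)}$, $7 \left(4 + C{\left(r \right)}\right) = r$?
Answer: $\frac{\sqrt{6722605}}{10} \approx 259.28$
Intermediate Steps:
$C{\left(r \right)} = -4 + \frac{r}{7}$
$k{\left(E \right)} = - \frac{95}{7}$ ($k{\left(E \right)} = \left(-4 + \frac{1}{7} \left(-4\right)\right) - 9 = \left(-4 - \frac{4}{7}\right) - 9 = - \frac{32}{7} - 9 = - \frac{95}{7}$)
$D = \frac{461}{60}$ ($D = 8 + \frac{\frac{2}{-3} - \frac{12}{20}}{4} = 8 + \frac{2 \left(- \frac{1}{3}\right) - \frac{3}{5}}{4} = 8 + \frac{- \frac{2}{3} - \frac{3}{5}}{4} = 8 + \frac{1}{4} \left(- \frac{19}{15}\right) = 8 - \frac{19}{60} = \frac{461}{60} \approx 7.6833$)
$s{\left(p,c \right)} = \frac{461}{20}$ ($s{\left(p,c \right)} = \frac{461}{60} \cdot 3 = \frac{461}{20}$)
$\sqrt{-47071 + \left(114274 + s{\left(146,k{\left(1 \right)} \right)}\right)} = \sqrt{-47071 + \left(114274 + \frac{461}{20}\right)} = \sqrt{-47071 + \frac{2285941}{20}} = \sqrt{\frac{1344521}{20}} = \frac{\sqrt{6722605}}{10}$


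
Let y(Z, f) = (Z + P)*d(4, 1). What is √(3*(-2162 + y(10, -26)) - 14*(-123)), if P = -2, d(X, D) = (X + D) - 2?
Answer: 2*I*√1173 ≈ 68.498*I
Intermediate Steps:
d(X, D) = -2 + D + X (d(X, D) = (D + X) - 2 = -2 + D + X)
y(Z, f) = -6 + 3*Z (y(Z, f) = (Z - 2)*(-2 + 1 + 4) = (-2 + Z)*3 = -6 + 3*Z)
√(3*(-2162 + y(10, -26)) - 14*(-123)) = √(3*(-2162 + (-6 + 3*10)) - 14*(-123)) = √(3*(-2162 + (-6 + 30)) + 1722) = √(3*(-2162 + 24) + 1722) = √(3*(-2138) + 1722) = √(-6414 + 1722) = √(-4692) = 2*I*√1173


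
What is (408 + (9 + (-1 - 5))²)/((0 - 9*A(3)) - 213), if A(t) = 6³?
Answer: -139/719 ≈ -0.19332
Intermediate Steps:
A(t) = 216
(408 + (9 + (-1 - 5))²)/((0 - 9*A(3)) - 213) = (408 + (9 + (-1 - 5))²)/((0 - 9*216) - 213) = (408 + (9 - 6)²)/((0 - 1944) - 213) = (408 + 3²)/(-1944 - 213) = (408 + 9)/(-2157) = 417*(-1/2157) = -139/719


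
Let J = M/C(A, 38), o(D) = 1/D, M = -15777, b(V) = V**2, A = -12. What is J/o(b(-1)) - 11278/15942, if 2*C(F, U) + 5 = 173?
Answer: -42077381/223188 ≈ -188.53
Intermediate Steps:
C(F, U) = 84 (C(F, U) = -5/2 + (1/2)*173 = -5/2 + 173/2 = 84)
J = -5259/28 (J = -15777/84 = -15777*1/84 = -5259/28 ≈ -187.82)
J/o(b(-1)) - 11278/15942 = -5259*(-1)**2/28 - 11278/15942 = -5259/(28*(1/1)) - 11278*1/15942 = -5259/28/1 - 5639/7971 = -5259/28*1 - 5639/7971 = -5259/28 - 5639/7971 = -42077381/223188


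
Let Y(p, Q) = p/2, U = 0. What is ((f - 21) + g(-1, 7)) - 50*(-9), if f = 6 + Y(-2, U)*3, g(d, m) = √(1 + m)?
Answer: 432 + 2*√2 ≈ 434.83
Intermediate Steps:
Y(p, Q) = p/2 (Y(p, Q) = p*(½) = p/2)
f = 3 (f = 6 + ((½)*(-2))*3 = 6 - 1*3 = 6 - 3 = 3)
((f - 21) + g(-1, 7)) - 50*(-9) = ((3 - 21) + √(1 + 7)) - 50*(-9) = (-18 + √8) + 450 = (-18 + 2*√2) + 450 = 432 + 2*√2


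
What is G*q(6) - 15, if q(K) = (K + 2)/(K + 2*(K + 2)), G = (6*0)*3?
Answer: -15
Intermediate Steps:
G = 0 (G = 0*3 = 0)
q(K) = (2 + K)/(4 + 3*K) (q(K) = (2 + K)/(K + 2*(2 + K)) = (2 + K)/(K + (4 + 2*K)) = (2 + K)/(4 + 3*K))
G*q(6) - 15 = 0*((2 + 6)/(4 + 3*6)) - 15 = 0*(8/(4 + 18)) - 15 = 0*(8/22) - 15 = 0*((1/22)*8) - 15 = 0*(4/11) - 15 = 0 - 15 = -15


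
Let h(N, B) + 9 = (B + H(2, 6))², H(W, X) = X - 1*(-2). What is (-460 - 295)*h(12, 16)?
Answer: -428085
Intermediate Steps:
H(W, X) = 2 + X (H(W, X) = X + 2 = 2 + X)
h(N, B) = -9 + (8 + B)² (h(N, B) = -9 + (B + (2 + 6))² = -9 + (B + 8)² = -9 + (8 + B)²)
(-460 - 295)*h(12, 16) = (-460 - 295)*(-9 + (8 + 16)²) = -755*(-9 + 24²) = -755*(-9 + 576) = -755*567 = -428085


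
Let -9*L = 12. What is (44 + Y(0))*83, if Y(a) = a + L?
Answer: 10624/3 ≈ 3541.3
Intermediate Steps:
L = -4/3 (L = -⅑*12 = -4/3 ≈ -1.3333)
Y(a) = -4/3 + a (Y(a) = a - 4/3 = -4/3 + a)
(44 + Y(0))*83 = (44 + (-4/3 + 0))*83 = (44 - 4/3)*83 = (128/3)*83 = 10624/3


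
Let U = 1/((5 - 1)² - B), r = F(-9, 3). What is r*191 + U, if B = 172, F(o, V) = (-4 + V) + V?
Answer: 59591/156 ≈ 381.99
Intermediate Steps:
F(o, V) = -4 + 2*V
r = 2 (r = -4 + 2*3 = -4 + 6 = 2)
U = -1/156 (U = 1/((5 - 1)² - 1*172) = 1/(4² - 172) = 1/(16 - 172) = 1/(-156) = -1/156 ≈ -0.0064103)
r*191 + U = 2*191 - 1/156 = 382 - 1/156 = 59591/156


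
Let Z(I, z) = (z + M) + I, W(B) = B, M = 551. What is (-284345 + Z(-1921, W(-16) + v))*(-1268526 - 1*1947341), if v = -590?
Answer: 920770255307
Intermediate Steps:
Z(I, z) = 551 + I + z (Z(I, z) = (z + 551) + I = (551 + z) + I = 551 + I + z)
(-284345 + Z(-1921, W(-16) + v))*(-1268526 - 1*1947341) = (-284345 + (551 - 1921 + (-16 - 590)))*(-1268526 - 1*1947341) = (-284345 + (551 - 1921 - 606))*(-1268526 - 1947341) = (-284345 - 1976)*(-3215867) = -286321*(-3215867) = 920770255307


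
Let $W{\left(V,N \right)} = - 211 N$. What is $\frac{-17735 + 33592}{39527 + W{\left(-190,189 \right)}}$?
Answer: $- \frac{15857}{352} \approx -45.048$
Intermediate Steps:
$\frac{-17735 + 33592}{39527 + W{\left(-190,189 \right)}} = \frac{-17735 + 33592}{39527 - 39879} = \frac{15857}{39527 - 39879} = \frac{15857}{-352} = 15857 \left(- \frac{1}{352}\right) = - \frac{15857}{352}$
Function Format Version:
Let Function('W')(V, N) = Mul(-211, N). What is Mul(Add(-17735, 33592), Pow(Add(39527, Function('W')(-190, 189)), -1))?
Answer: Rational(-15857, 352) ≈ -45.048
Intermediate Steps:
Mul(Add(-17735, 33592), Pow(Add(39527, Function('W')(-190, 189)), -1)) = Mul(Add(-17735, 33592), Pow(Add(39527, Mul(-211, 189)), -1)) = Mul(15857, Pow(Add(39527, -39879), -1)) = Mul(15857, Pow(-352, -1)) = Mul(15857, Rational(-1, 352)) = Rational(-15857, 352)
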